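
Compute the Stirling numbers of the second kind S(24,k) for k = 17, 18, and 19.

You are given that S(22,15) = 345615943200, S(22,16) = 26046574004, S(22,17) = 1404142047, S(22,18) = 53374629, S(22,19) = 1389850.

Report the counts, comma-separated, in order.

1610949936915, 92484925445, 3880739170

i=23: T(23,16)=345615943200+16·26046574004=762361127264 | T(23,17)=26046574004+17·1404142047=49916988803 | T(23,18)=1404142047+18·53374629=2364885369 | T(23,19)=53374629+19·1389850=79781779
i=24: T(24,17)=762361127264+17·49916988803=1610949936915 | T(24,18)=49916988803+18·2364885369=92484925445 | T(24,19)=2364885369+19·79781779=3880739170
Read S(24,17) = 1610949936915, S(24,18) = 92484925445, S(24,19) = 3880739170.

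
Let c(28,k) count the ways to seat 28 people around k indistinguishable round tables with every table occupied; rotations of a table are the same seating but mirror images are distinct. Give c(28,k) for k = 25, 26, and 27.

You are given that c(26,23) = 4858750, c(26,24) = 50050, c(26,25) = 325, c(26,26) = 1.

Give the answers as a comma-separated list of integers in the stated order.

7739550, 67977, 378

@27  (27,24):50050·26+4858750→6160050, (27,25):325·26+50050→58500, (27,26):1·26+325→351, (27,27):0·26+1→1
@28  (28,25):58500·27+6160050→7739550, (28,26):351·27+58500→67977, (28,27):1·27+351→378
Read c(28,25) = 7739550, c(28,26) = 67977, c(28,27) = 378.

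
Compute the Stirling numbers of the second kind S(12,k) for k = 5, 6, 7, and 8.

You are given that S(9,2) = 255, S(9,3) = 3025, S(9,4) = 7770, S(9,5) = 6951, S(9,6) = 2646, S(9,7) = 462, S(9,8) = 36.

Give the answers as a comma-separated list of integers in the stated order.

1379400, 1323652, 627396, 159027

[10] T[10,3]:3*3025+255=9330 · T[10,4]:4*7770+3025=34105 · T[10,5]:5*6951+7770=42525 · T[10,6]:6*2646+6951=22827 · T[10,7]:7*462+2646=5880 · T[10,8]:8*36+462=750
[11] T[11,4]:4*34105+9330=145750 · T[11,5]:5*42525+34105=246730 · T[11,6]:6*22827+42525=179487 · T[11,7]:7*5880+22827=63987 · T[11,8]:8*750+5880=11880
[12] T[12,5]:5*246730+145750=1379400 · T[12,6]:6*179487+246730=1323652 · T[12,7]:7*63987+179487=627396 · T[12,8]:8*11880+63987=159027
Read S(12,5) = 1379400, S(12,6) = 1323652, S(12,7) = 627396, S(12,8) = 159027.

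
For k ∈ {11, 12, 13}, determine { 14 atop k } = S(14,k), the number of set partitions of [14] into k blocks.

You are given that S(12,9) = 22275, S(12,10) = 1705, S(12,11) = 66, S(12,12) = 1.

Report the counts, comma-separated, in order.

[13] T[13,10]:10*1705+22275=39325 · T[13,11]:11*66+1705=2431 · T[13,12]:12*1+66=78 · T[13,13]:13*0+1=1
[14] T[14,11]:11*2431+39325=66066 · T[14,12]:12*78+2431=3367 · T[14,13]:13*1+78=91
Read S(14,11) = 66066, S(14,12) = 3367, S(14,13) = 91.

66066, 3367, 91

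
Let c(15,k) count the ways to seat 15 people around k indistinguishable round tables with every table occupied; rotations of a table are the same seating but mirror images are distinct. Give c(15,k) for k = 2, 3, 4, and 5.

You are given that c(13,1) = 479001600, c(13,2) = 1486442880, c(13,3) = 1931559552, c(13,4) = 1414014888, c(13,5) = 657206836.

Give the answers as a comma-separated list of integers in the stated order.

283465647360, 392156797824, 310989260400, 159721605680

r14: T_14,1=13×479001600+0=6227020800; T_14,2=13×1486442880+479001600=19802759040; T_14,3=13×1931559552+1486442880=26596717056; T_14,4=13×1414014888+1931559552=20313753096; T_14,5=13×657206836+1414014888=9957703756
r15: T_15,2=14×19802759040+6227020800=283465647360; T_15,3=14×26596717056+19802759040=392156797824; T_15,4=14×20313753096+26596717056=310989260400; T_15,5=14×9957703756+20313753096=159721605680
Read c(15,2) = 283465647360, c(15,3) = 392156797824, c(15,4) = 310989260400, c(15,5) = 159721605680.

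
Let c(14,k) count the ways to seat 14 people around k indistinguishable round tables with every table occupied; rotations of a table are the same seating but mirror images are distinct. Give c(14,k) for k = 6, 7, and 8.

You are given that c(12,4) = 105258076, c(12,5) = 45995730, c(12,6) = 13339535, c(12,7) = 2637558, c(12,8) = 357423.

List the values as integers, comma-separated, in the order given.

3336118786, 790943153, 135036473

r13: T_13,5=12×45995730+105258076=657206836; T_13,6=12×13339535+45995730=206070150; T_13,7=12×2637558+13339535=44990231; T_13,8=12×357423+2637558=6926634
r14: T_14,6=13×206070150+657206836=3336118786; T_14,7=13×44990231+206070150=790943153; T_14,8=13×6926634+44990231=135036473
Read c(14,6) = 3336118786, c(14,7) = 790943153, c(14,8) = 135036473.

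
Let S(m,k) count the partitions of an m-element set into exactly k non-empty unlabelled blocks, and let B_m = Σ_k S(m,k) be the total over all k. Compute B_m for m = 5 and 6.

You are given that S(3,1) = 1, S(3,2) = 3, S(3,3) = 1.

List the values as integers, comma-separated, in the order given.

52, 203

i=4: T(4,1)=0+1·1=1 | T(4,2)=1+2·3=7 | T(4,3)=3+3·1=6 | T(4,4)=1+4·0=1
i=5: T(5,1)=0+1·1=1 | T(5,2)=1+2·7=15 | T(5,3)=7+3·6=25 | T(5,4)=6+4·1=10 | T(5,5)=1+5·0=1
i=6: T(6,1)=0+1·1=1 | T(6,2)=1+2·15=31 | T(6,3)=15+3·25=90 | T(6,4)=25+4·10=65 | T(6,5)=10+5·1=15 | T(6,6)=1+6·0=1
B_5 = ΣS(5,k) = 1+15+25+10+1 = 52
B_6 = ΣS(6,k) = 1+31+90+65+15+1 = 203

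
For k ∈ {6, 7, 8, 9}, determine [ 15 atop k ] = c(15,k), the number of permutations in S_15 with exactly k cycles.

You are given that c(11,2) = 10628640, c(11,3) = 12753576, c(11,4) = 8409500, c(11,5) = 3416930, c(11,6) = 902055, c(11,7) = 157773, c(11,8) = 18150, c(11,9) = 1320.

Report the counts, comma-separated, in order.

56663366760, 14409322928, 2681453775, 368411615

i=12: T(12,3)=10628640+11·12753576=150917976 | T(12,4)=12753576+11·8409500=105258076 | T(12,5)=8409500+11·3416930=45995730 | T(12,6)=3416930+11·902055=13339535 | T(12,7)=902055+11·157773=2637558 | T(12,8)=157773+11·18150=357423 | T(12,9)=18150+11·1320=32670
i=13: T(13,4)=150917976+12·105258076=1414014888 | T(13,5)=105258076+12·45995730=657206836 | T(13,6)=45995730+12·13339535=206070150 | T(13,7)=13339535+12·2637558=44990231 | T(13,8)=2637558+12·357423=6926634 | T(13,9)=357423+12·32670=749463
i=14: T(14,5)=1414014888+13·657206836=9957703756 | T(14,6)=657206836+13·206070150=3336118786 | T(14,7)=206070150+13·44990231=790943153 | T(14,8)=44990231+13·6926634=135036473 | T(14,9)=6926634+13·749463=16669653
i=15: T(15,6)=9957703756+14·3336118786=56663366760 | T(15,7)=3336118786+14·790943153=14409322928 | T(15,8)=790943153+14·135036473=2681453775 | T(15,9)=135036473+14·16669653=368411615
Read c(15,6) = 56663366760, c(15,7) = 14409322928, c(15,8) = 2681453775, c(15,9) = 368411615.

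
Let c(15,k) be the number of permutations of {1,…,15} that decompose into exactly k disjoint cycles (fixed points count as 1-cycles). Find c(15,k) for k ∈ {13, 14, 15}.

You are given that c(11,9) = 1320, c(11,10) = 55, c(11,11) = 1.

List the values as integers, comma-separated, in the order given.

5005, 105, 1

row 12: T[12][10]=11·55+1320=1925  T[12][11]=11·1+55=66  T[12][12]=11·0+1=1
row 13: T[13][11]=12·66+1925=2717  T[13][12]=12·1+66=78  T[13][13]=12·0+1=1
row 14: T[14][12]=13·78+2717=3731  T[14][13]=13·1+78=91  T[14][14]=13·0+1=1
row 15: T[15][13]=14·91+3731=5005  T[15][14]=14·1+91=105  T[15][15]=14·0+1=1
Read c(15,13) = 5005, c(15,14) = 105, c(15,15) = 1.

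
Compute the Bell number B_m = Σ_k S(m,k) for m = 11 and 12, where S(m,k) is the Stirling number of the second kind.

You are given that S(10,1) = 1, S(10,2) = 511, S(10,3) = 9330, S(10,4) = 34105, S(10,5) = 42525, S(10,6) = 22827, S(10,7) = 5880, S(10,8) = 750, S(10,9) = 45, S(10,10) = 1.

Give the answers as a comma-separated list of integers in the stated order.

678570, 4213597

[11] T[11,1]:1*1+0=1 · T[11,2]:2*511+1=1023 · T[11,3]:3*9330+511=28501 · T[11,4]:4*34105+9330=145750 · T[11,5]:5*42525+34105=246730 · T[11,6]:6*22827+42525=179487 · T[11,7]:7*5880+22827=63987 · T[11,8]:8*750+5880=11880 · T[11,9]:9*45+750=1155 · T[11,10]:10*1+45=55 · T[11,11]:11*0+1=1
[12] T[12,1]:1*1+0=1 · T[12,2]:2*1023+1=2047 · T[12,3]:3*28501+1023=86526 · T[12,4]:4*145750+28501=611501 · T[12,5]:5*246730+145750=1379400 · T[12,6]:6*179487+246730=1323652 · T[12,7]:7*63987+179487=627396 · T[12,8]:8*11880+63987=159027 · T[12,9]:9*1155+11880=22275 · T[12,10]:10*55+1155=1705 · T[12,11]:11*1+55=66 · T[12,12]:12*0+1=1
B_11 = ΣS(11,k) = 1+1023+28501+145750+246730+179487+63987+11880+1155+55+1 = 678570
B_12 = ΣS(12,k) = 1+2047+86526+611501+1379400+1323652+627396+159027+22275+1705+66+1 = 4213597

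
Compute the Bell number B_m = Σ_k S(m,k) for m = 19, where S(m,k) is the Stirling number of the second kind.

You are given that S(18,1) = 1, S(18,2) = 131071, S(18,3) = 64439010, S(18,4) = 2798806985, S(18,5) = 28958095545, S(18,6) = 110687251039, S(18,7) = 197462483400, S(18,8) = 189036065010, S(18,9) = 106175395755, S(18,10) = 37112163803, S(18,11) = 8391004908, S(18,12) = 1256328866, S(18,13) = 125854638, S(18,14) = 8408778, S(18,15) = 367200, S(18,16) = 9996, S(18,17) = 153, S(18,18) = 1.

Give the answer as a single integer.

5832742205057

@19  (19,1):1·1+0→1, (19,2):131071·2+1→262143, (19,3):64439010·3+131071→193448101, (19,4):2798806985·4+64439010→11259666950, (19,5):28958095545·5+2798806985→147589284710, (19,6):110687251039·6+28958095545→693081601779, (19,7):197462483400·7+110687251039→1492924634839, (19,8):189036065010·8+197462483400→1709751003480, (19,9):106175395755·9+189036065010→1144614626805, (19,10):37112163803·10+106175395755→477297033785, (19,11):8391004908·11+37112163803→129413217791, (19,12):1256328866·12+8391004908→23466951300, (19,13):125854638·13+1256328866→2892439160, (19,14):8408778·14+125854638→243577530, (19,15):367200·15+8408778→13916778, (19,16):9996·16+367200→527136, (19,17):153·17+9996→12597, (19,18):1·18+153→171, (19,19):0·19+1→1
B_19 = ΣS(19,k) = 1+262143+193448101+11259666950+147589284710+693081601779+1492924634839+1709751003480+1144614626805+477297033785+129413217791+23466951300+2892439160+243577530+13916778+527136+12597+171+1 = 5832742205057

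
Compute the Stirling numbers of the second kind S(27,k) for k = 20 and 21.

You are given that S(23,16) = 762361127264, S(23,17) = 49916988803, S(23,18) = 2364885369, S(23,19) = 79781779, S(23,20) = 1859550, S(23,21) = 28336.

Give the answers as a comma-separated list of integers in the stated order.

@24  (24,17):49916988803·17+762361127264→1610949936915, (24,18):2364885369·18+49916988803→92484925445, (24,19):79781779·19+2364885369→3880739170, (24,20):1859550·20+79781779→116972779, (24,21):28336·21+1859550→2454606
@25  (25,18):92484925445·18+1610949936915→3275678594925, (25,19):3880739170·19+92484925445→166218969675, (25,20):116972779·20+3880739170→6220194750, (25,21):2454606·21+116972779→168519505
@26  (26,19):166218969675·19+3275678594925→6433839018750, (26,20):6220194750·20+166218969675→290622864675, (26,21):168519505·21+6220194750→9759104355
@27  (27,20):290622864675·20+6433839018750→12246296312250, (27,21):9759104355·21+290622864675→495564056130
Read S(27,20) = 12246296312250, S(27,21) = 495564056130.

12246296312250, 495564056130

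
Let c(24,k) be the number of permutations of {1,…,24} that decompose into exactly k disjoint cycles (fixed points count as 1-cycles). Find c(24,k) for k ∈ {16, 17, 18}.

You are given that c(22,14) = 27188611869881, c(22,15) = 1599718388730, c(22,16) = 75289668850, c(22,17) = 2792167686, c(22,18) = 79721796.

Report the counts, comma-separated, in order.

137272511800831, 6400590336096, 241276443496

i=23: T(23,15)=27188611869881+22·1599718388730=62382416421941 | T(23,16)=1599718388730+22·75289668850=3256091103430 | T(23,17)=75289668850+22·2792167686=136717357942 | T(23,18)=2792167686+22·79721796=4546047198
i=24: T(24,16)=62382416421941+23·3256091103430=137272511800831 | T(24,17)=3256091103430+23·136717357942=6400590336096 | T(24,18)=136717357942+23·4546047198=241276443496
Read c(24,16) = 137272511800831, c(24,17) = 6400590336096, c(24,18) = 241276443496.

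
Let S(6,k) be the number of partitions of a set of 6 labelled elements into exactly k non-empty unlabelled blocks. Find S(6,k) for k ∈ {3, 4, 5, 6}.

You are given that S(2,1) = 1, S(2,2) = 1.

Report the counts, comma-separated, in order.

90, 65, 15, 1

[3] T[3,1]:1*1+0=1 · T[3,2]:2*1+1=3 · T[3,3]:3*0+1=1
[4] T[4,1]:1*1+0=1 · T[4,2]:2*3+1=7 · T[4,3]:3*1+3=6 · T[4,4]:4*0+1=1
[5] T[5,2]:2*7+1=15 · T[5,3]:3*6+7=25 · T[5,4]:4*1+6=10 · T[5,5]:5*0+1=1
[6] T[6,3]:3*25+15=90 · T[6,4]:4*10+25=65 · T[6,5]:5*1+10=15 · T[6,6]:6*0+1=1
Read S(6,3) = 90, S(6,4) = 65, S(6,5) = 15, S(6,6) = 1.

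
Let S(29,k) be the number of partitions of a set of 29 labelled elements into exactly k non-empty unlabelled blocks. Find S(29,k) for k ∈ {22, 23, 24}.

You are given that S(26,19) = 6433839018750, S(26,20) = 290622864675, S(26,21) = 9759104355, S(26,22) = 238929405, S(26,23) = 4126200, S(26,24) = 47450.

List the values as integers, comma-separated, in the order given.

row 27: T[27][20]=20·290622864675+6433839018750=12246296312250  T[27][21]=21·9759104355+290622864675=495564056130  T[27][22]=22·238929405+9759104355=15015551265  T[27][23]=23·4126200+238929405=333832005  T[27][24]=24·47450+4126200=5265000
row 28: T[28][21]=21·495564056130+12246296312250=22653141490980  T[28][22]=22·15015551265+495564056130=825906183960  T[28][23]=23·333832005+15015551265=22693687380  T[28][24]=24·5265000+333832005=460192005
row 29: T[29][22]=22·825906183960+22653141490980=40823077538100  T[29][23]=23·22693687380+825906183960=1347860993700  T[29][24]=24·460192005+22693687380=33738295500
Read S(29,22) = 40823077538100, S(29,23) = 1347860993700, S(29,24) = 33738295500.

40823077538100, 1347860993700, 33738295500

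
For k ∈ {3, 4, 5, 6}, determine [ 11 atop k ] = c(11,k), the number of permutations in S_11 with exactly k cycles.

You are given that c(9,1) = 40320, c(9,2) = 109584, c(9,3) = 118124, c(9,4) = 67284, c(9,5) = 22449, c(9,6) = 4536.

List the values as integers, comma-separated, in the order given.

12753576, 8409500, 3416930, 902055

row 10: T[10][2]=9·109584+40320=1026576  T[10][3]=9·118124+109584=1172700  T[10][4]=9·67284+118124=723680  T[10][5]=9·22449+67284=269325  T[10][6]=9·4536+22449=63273
row 11: T[11][3]=10·1172700+1026576=12753576  T[11][4]=10·723680+1172700=8409500  T[11][5]=10·269325+723680=3416930  T[11][6]=10·63273+269325=902055
Read c(11,3) = 12753576, c(11,4) = 8409500, c(11,5) = 3416930, c(11,6) = 902055.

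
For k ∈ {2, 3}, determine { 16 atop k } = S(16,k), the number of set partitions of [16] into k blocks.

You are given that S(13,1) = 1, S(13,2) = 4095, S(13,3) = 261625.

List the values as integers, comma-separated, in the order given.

i=14: T(14,1)=0+1·1=1 | T(14,2)=1+2·4095=8191 | T(14,3)=4095+3·261625=788970
i=15: T(15,1)=0+1·1=1 | T(15,2)=1+2·8191=16383 | T(15,3)=8191+3·788970=2375101
i=16: T(16,2)=1+2·16383=32767 | T(16,3)=16383+3·2375101=7141686
Read S(16,2) = 32767, S(16,3) = 7141686.

32767, 7141686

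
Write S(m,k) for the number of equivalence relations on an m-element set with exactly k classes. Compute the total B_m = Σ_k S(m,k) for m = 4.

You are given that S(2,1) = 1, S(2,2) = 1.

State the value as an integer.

@3  (3,1):1·1+0→1, (3,2):1·2+1→3, (3,3):0·3+1→1
@4  (4,1):1·1+0→1, (4,2):3·2+1→7, (4,3):1·3+3→6, (4,4):0·4+1→1
B_4 = ΣS(4,k) = 1+7+6+1 = 15

15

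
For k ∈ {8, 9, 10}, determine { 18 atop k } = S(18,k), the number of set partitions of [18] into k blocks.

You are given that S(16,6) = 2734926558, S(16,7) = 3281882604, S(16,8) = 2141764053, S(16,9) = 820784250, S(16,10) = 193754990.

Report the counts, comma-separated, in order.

[17] T[17,7]:7*3281882604+2734926558=25708104786 · T[17,8]:8*2141764053+3281882604=20415995028 · T[17,9]:9*820784250+2141764053=9528822303 · T[17,10]:10*193754990+820784250=2758334150
[18] T[18,8]:8*20415995028+25708104786=189036065010 · T[18,9]:9*9528822303+20415995028=106175395755 · T[18,10]:10*2758334150+9528822303=37112163803
Read S(18,8) = 189036065010, S(18,9) = 106175395755, S(18,10) = 37112163803.

189036065010, 106175395755, 37112163803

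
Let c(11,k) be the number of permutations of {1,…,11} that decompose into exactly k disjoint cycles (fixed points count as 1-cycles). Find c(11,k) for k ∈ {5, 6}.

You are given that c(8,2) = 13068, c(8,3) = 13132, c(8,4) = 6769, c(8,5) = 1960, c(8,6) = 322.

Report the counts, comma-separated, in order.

r9: T_9,3=8×13132+13068=118124; T_9,4=8×6769+13132=67284; T_9,5=8×1960+6769=22449; T_9,6=8×322+1960=4536
r10: T_10,4=9×67284+118124=723680; T_10,5=9×22449+67284=269325; T_10,6=9×4536+22449=63273
r11: T_11,5=10×269325+723680=3416930; T_11,6=10×63273+269325=902055
Read c(11,5) = 3416930, c(11,6) = 902055.

3416930, 902055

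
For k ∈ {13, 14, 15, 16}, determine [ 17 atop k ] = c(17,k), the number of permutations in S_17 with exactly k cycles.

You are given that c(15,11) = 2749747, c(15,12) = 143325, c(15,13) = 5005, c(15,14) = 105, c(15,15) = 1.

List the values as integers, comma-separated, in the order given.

row 16: T[16][12]=15·143325+2749747=4899622  T[16][13]=15·5005+143325=218400  T[16][14]=15·105+5005=6580  T[16][15]=15·1+105=120  T[16][16]=15·0+1=1
row 17: T[17][13]=16·218400+4899622=8394022  T[17][14]=16·6580+218400=323680  T[17][15]=16·120+6580=8500  T[17][16]=16·1+120=136
Read c(17,13) = 8394022, c(17,14) = 323680, c(17,15) = 8500, c(17,16) = 136.

8394022, 323680, 8500, 136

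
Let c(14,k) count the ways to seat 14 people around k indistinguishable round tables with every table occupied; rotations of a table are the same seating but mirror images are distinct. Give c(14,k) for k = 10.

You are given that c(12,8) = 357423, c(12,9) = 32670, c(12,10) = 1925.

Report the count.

1474473

i=13: T(13,9)=357423+12·32670=749463 | T(13,10)=32670+12·1925=55770
i=14: T(14,10)=749463+13·55770=1474473
Read c(14,10) = 1474473.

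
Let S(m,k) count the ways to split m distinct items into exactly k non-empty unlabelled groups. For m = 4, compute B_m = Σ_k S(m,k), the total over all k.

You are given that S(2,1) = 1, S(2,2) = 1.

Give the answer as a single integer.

r3: T_3,1=1×1+0=1; T_3,2=2×1+1=3; T_3,3=3×0+1=1
r4: T_4,1=1×1+0=1; T_4,2=2×3+1=7; T_4,3=3×1+3=6; T_4,4=4×0+1=1
B_4 = ΣS(4,k) = 1+7+6+1 = 15

15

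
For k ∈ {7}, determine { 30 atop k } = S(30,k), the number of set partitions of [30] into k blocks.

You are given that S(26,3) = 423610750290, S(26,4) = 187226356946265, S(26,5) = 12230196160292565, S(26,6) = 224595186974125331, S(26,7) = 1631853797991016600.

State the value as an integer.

4168916722553086402080

row 27: T[27][4]=4·187226356946265+423610750290=749329038535350  T[27][5]=5·12230196160292565+187226356946265=61338207158409090  T[27][6]=6·224595186974125331+12230196160292565=1359801318005044551  T[27][7]=7·1631853797991016600+224595186974125331=11647571772911241531
row 28: T[28][5]=5·61338207158409090+749329038535350=307440364830580800  T[28][6]=6·1359801318005044551+61338207158409090=8220146115188676396  T[28][7]=7·11647571772911241531+1359801318005044551=82892803728383735268
row 29: T[29][6]=6·8220146115188676396+307440364830580800=49628317055962639176  T[29][7]=7·82892803728383735268+8220146115188676396=588469772213874823272
row 30: T[30][7]=7·588469772213874823272+49628317055962639176=4168916722553086402080
Read S(30,7) = 4168916722553086402080.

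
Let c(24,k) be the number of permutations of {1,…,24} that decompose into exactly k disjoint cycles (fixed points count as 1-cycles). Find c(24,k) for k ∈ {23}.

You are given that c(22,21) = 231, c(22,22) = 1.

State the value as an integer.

[23] T[23,22]:22*1+231=253 · T[23,23]:22*0+1=1
[24] T[24,23]:23*1+253=276
Read c(24,23) = 276.

276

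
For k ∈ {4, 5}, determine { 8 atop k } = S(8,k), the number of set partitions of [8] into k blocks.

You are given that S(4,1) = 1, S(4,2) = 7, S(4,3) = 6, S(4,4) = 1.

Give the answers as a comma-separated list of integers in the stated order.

1701, 1050

@5  (5,1):1·1+0→1, (5,2):7·2+1→15, (5,3):6·3+7→25, (5,4):1·4+6→10, (5,5):0·5+1→1
@6  (6,2):15·2+1→31, (6,3):25·3+15→90, (6,4):10·4+25→65, (6,5):1·5+10→15
@7  (7,3):90·3+31→301, (7,4):65·4+90→350, (7,5):15·5+65→140
@8  (8,4):350·4+301→1701, (8,5):140·5+350→1050
Read S(8,4) = 1701, S(8,5) = 1050.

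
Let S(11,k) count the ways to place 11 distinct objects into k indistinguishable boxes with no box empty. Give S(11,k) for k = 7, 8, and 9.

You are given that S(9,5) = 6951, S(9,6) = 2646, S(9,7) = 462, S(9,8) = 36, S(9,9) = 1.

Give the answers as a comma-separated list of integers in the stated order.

63987, 11880, 1155

r10: T_10,6=6×2646+6951=22827; T_10,7=7×462+2646=5880; T_10,8=8×36+462=750; T_10,9=9×1+36=45
r11: T_11,7=7×5880+22827=63987; T_11,8=8×750+5880=11880; T_11,9=9×45+750=1155
Read S(11,7) = 63987, S(11,8) = 11880, S(11,9) = 1155.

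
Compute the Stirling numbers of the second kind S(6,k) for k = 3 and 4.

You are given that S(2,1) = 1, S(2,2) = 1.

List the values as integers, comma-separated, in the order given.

90, 65

row 3: T[3][1]=1·1+0=1  T[3][2]=2·1+1=3  T[3][3]=3·0+1=1
row 4: T[4][1]=1·1+0=1  T[4][2]=2·3+1=7  T[4][3]=3·1+3=6  T[4][4]=4·0+1=1
row 5: T[5][2]=2·7+1=15  T[5][3]=3·6+7=25  T[5][4]=4·1+6=10
row 6: T[6][3]=3·25+15=90  T[6][4]=4·10+25=65
Read S(6,3) = 90, S(6,4) = 65.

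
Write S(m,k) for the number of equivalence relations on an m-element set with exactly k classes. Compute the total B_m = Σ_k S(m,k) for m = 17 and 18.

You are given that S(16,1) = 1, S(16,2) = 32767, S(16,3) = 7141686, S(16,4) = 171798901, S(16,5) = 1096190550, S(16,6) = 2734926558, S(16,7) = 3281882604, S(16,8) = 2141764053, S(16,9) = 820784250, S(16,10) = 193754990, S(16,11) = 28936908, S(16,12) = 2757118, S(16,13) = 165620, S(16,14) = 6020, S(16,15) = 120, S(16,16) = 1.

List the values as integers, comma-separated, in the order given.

@17  (17,1):1·1+0→1, (17,2):32767·2+1→65535, (17,3):7141686·3+32767→21457825, (17,4):171798901·4+7141686→694337290, (17,5):1096190550·5+171798901→5652751651, (17,6):2734926558·6+1096190550→17505749898, (17,7):3281882604·7+2734926558→25708104786, (17,8):2141764053·8+3281882604→20415995028, (17,9):820784250·9+2141764053→9528822303, (17,10):193754990·10+820784250→2758334150, (17,11):28936908·11+193754990→512060978, (17,12):2757118·12+28936908→62022324, (17,13):165620·13+2757118→4910178, (17,14):6020·14+165620→249900, (17,15):120·15+6020→7820, (17,16):1·16+120→136, (17,17):0·17+1→1
@18  (18,1):1·1+0→1, (18,2):65535·2+1→131071, (18,3):21457825·3+65535→64439010, (18,4):694337290·4+21457825→2798806985, (18,5):5652751651·5+694337290→28958095545, (18,6):17505749898·6+5652751651→110687251039, (18,7):25708104786·7+17505749898→197462483400, (18,8):20415995028·8+25708104786→189036065010, (18,9):9528822303·9+20415995028→106175395755, (18,10):2758334150·10+9528822303→37112163803, (18,11):512060978·11+2758334150→8391004908, (18,12):62022324·12+512060978→1256328866, (18,13):4910178·13+62022324→125854638, (18,14):249900·14+4910178→8408778, (18,15):7820·15+249900→367200, (18,16):136·16+7820→9996, (18,17):1·17+136→153, (18,18):0·18+1→1
B_17 = ΣS(17,k) = 1+65535+21457825+694337290+5652751651+17505749898+25708104786+20415995028+9528822303+2758334150+512060978+62022324+4910178+249900+7820+136+1 = 82864869804
B_18 = ΣS(18,k) = 1+131071+64439010+2798806985+28958095545+110687251039+197462483400+189036065010+106175395755+37112163803+8391004908+1256328866+125854638+8408778+367200+9996+153+1 = 682076806159

82864869804, 682076806159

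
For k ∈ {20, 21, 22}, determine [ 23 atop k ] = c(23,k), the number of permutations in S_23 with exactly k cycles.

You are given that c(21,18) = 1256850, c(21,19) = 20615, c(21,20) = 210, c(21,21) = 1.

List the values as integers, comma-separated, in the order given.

row 22: T[22][19]=21·20615+1256850=1689765  T[22][20]=21·210+20615=25025  T[22][21]=21·1+210=231  T[22][22]=21·0+1=1
row 23: T[23][20]=22·25025+1689765=2240315  T[23][21]=22·231+25025=30107  T[23][22]=22·1+231=253
Read c(23,20) = 2240315, c(23,21) = 30107, c(23,22) = 253.

2240315, 30107, 253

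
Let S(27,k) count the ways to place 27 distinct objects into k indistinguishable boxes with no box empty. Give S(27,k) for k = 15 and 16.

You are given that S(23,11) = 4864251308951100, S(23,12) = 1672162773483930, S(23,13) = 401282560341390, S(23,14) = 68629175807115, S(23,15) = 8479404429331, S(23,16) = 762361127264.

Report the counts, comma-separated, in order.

r24: T_24,12=12×1672162773483930+4864251308951100=24930204590758260; T_24,13=13×401282560341390+1672162773483930=6888836057922000; T_24,14=14×68629175807115+401282560341390=1362091021641000; T_24,15=15×8479404429331+68629175807115=195820242247080; T_24,16=16×762361127264+8479404429331=20677182465555
r25: T_25,13=13×6888836057922000+24930204590758260=114485073343744260; T_25,14=14×1362091021641000+6888836057922000=25958110360896000; T_25,15=15×195820242247080+1362091021641000=4299394655347200; T_25,16=16×20677182465555+195820242247080=526655161695960
r26: T_26,14=14×25958110360896000+114485073343744260=477898618396288260; T_26,15=15×4299394655347200+25958110360896000=90449030191104000; T_26,16=16×526655161695960+4299394655347200=12725877242482560
r27: T_27,15=15×90449030191104000+477898618396288260=1834634071262848260; T_27,16=16×12725877242482560+90449030191104000=294063066070824960
Read S(27,15) = 1834634071262848260, S(27,16) = 294063066070824960.

1834634071262848260, 294063066070824960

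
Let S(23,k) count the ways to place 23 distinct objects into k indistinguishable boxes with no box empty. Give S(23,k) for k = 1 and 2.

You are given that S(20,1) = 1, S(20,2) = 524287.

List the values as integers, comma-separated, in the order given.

1, 4194303

i=21: T(21,1)=0+1·1=1 | T(21,2)=1+2·524287=1048575
i=22: T(22,1)=0+1·1=1 | T(22,2)=1+2·1048575=2097151
i=23: T(23,1)=0+1·1=1 | T(23,2)=1+2·2097151=4194303
Read S(23,1) = 1, S(23,2) = 4194303.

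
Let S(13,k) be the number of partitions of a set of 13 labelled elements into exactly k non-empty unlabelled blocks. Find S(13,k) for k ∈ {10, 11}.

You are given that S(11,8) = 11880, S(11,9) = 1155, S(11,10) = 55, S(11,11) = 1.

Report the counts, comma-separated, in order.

r12: T_12,9=9×1155+11880=22275; T_12,10=10×55+1155=1705; T_12,11=11×1+55=66
r13: T_13,10=10×1705+22275=39325; T_13,11=11×66+1705=2431
Read S(13,10) = 39325, S(13,11) = 2431.

39325, 2431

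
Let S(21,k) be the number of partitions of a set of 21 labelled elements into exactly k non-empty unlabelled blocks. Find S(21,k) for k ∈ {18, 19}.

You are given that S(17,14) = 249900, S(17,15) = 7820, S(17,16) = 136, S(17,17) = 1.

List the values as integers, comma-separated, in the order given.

row 18: T[18][15]=15·7820+249900=367200  T[18][16]=16·136+7820=9996  T[18][17]=17·1+136=153  T[18][18]=18·0+1=1
row 19: T[19][16]=16·9996+367200=527136  T[19][17]=17·153+9996=12597  T[19][18]=18·1+153=171  T[19][19]=19·0+1=1
row 20: T[20][17]=17·12597+527136=741285  T[20][18]=18·171+12597=15675  T[20][19]=19·1+171=190
row 21: T[21][18]=18·15675+741285=1023435  T[21][19]=19·190+15675=19285
Read S(21,18) = 1023435, S(21,19) = 19285.

1023435, 19285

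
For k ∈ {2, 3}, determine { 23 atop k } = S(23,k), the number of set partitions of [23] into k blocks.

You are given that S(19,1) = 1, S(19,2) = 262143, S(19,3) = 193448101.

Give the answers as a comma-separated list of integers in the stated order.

4194303, 15686335501

@20  (20,1):1·1+0→1, (20,2):262143·2+1→524287, (20,3):193448101·3+262143→580606446
@21  (21,1):1·1+0→1, (21,2):524287·2+1→1048575, (21,3):580606446·3+524287→1742343625
@22  (22,1):1·1+0→1, (22,2):1048575·2+1→2097151, (22,3):1742343625·3+1048575→5228079450
@23  (23,2):2097151·2+1→4194303, (23,3):5228079450·3+2097151→15686335501
Read S(23,2) = 4194303, S(23,3) = 15686335501.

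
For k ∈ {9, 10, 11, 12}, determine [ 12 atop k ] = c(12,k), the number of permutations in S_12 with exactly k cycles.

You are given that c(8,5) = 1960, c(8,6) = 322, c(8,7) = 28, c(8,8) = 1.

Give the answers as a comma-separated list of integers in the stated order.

row 9: T[9][6]=8·322+1960=4536  T[9][7]=8·28+322=546  T[9][8]=8·1+28=36  T[9][9]=8·0+1=1
row 10: T[10][7]=9·546+4536=9450  T[10][8]=9·36+546=870  T[10][9]=9·1+36=45  T[10][10]=9·0+1=1
row 11: T[11][8]=10·870+9450=18150  T[11][9]=10·45+870=1320  T[11][10]=10·1+45=55  T[11][11]=10·0+1=1
row 12: T[12][9]=11·1320+18150=32670  T[12][10]=11·55+1320=1925  T[12][11]=11·1+55=66  T[12][12]=11·0+1=1
Read c(12,9) = 32670, c(12,10) = 1925, c(12,11) = 66, c(12,12) = 1.

32670, 1925, 66, 1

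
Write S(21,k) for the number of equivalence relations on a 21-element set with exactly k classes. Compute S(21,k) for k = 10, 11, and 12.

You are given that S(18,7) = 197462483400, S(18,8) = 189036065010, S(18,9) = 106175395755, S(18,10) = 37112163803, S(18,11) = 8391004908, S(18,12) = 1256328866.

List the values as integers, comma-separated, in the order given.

71187132291275, 26826851689001, 6833042030178

i=19: T(19,8)=197462483400+8·189036065010=1709751003480 | T(19,9)=189036065010+9·106175395755=1144614626805 | T(19,10)=106175395755+10·37112163803=477297033785 | T(19,11)=37112163803+11·8391004908=129413217791 | T(19,12)=8391004908+12·1256328866=23466951300
i=20: T(20,9)=1709751003480+9·1144614626805=12011282644725 | T(20,10)=1144614626805+10·477297033785=5917584964655 | T(20,11)=477297033785+11·129413217791=1900842429486 | T(20,12)=129413217791+12·23466951300=411016633391
i=21: T(21,10)=12011282644725+10·5917584964655=71187132291275 | T(21,11)=5917584964655+11·1900842429486=26826851689001 | T(21,12)=1900842429486+12·411016633391=6833042030178
Read S(21,10) = 71187132291275, S(21,11) = 26826851689001, S(21,12) = 6833042030178.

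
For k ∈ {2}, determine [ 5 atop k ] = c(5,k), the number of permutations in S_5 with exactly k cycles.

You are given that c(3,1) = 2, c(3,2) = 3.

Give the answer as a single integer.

@4  (4,1):2·3+0→6, (4,2):3·3+2→11
@5  (5,2):11·4+6→50
Read c(5,2) = 50.

50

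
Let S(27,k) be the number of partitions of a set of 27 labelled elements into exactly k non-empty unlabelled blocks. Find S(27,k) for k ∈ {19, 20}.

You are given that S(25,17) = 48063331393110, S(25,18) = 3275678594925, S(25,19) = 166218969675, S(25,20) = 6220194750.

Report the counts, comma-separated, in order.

r26: T_26,18=18×3275678594925+48063331393110=107025546101760; T_26,19=19×166218969675+3275678594925=6433839018750; T_26,20=20×6220194750+166218969675=290622864675
r27: T_27,19=19×6433839018750+107025546101760=229268487458010; T_27,20=20×290622864675+6433839018750=12246296312250
Read S(27,19) = 229268487458010, S(27,20) = 12246296312250.

229268487458010, 12246296312250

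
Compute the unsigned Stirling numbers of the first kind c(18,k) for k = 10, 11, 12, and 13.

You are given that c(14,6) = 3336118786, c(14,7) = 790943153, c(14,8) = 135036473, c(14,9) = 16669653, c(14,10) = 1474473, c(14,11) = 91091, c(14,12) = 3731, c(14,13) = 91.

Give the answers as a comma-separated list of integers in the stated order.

577924894833, 60202693980, 4853222764, 299650806

[15] T[15,7]:14*790943153+3336118786=14409322928 · T[15,8]:14*135036473+790943153=2681453775 · T[15,9]:14*16669653+135036473=368411615 · T[15,10]:14*1474473+16669653=37312275 · T[15,11]:14*91091+1474473=2749747 · T[15,12]:14*3731+91091=143325 · T[15,13]:14*91+3731=5005
[16] T[16,8]:15*2681453775+14409322928=54631129553 · T[16,9]:15*368411615+2681453775=8207628000 · T[16,10]:15*37312275+368411615=928095740 · T[16,11]:15*2749747+37312275=78558480 · T[16,12]:15*143325+2749747=4899622 · T[16,13]:15*5005+143325=218400
[17] T[17,9]:16*8207628000+54631129553=185953177553 · T[17,10]:16*928095740+8207628000=23057159840 · T[17,11]:16*78558480+928095740=2185031420 · T[17,12]:16*4899622+78558480=156952432 · T[17,13]:16*218400+4899622=8394022
[18] T[18,10]:17*23057159840+185953177553=577924894833 · T[18,11]:17*2185031420+23057159840=60202693980 · T[18,12]:17*156952432+2185031420=4853222764 · T[18,13]:17*8394022+156952432=299650806
Read c(18,10) = 577924894833, c(18,11) = 60202693980, c(18,12) = 4853222764, c(18,13) = 299650806.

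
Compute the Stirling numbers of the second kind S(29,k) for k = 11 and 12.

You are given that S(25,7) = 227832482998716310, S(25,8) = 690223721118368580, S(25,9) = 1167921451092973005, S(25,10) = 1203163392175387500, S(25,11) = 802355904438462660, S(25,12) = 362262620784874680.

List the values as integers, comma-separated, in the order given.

18059551225961878690915, 13326679652926121224470

r26: T_26,8=8×690223721118368580+227832482998716310=5749622251945664950; T_26,9=9×1167921451092973005+690223721118368580=11201516780955125625; T_26,10=10×1203163392175387500+1167921451092973005=13199555372846848005; T_26,11=11×802355904438462660+1203163392175387500=10029078340998476760; T_26,12=12×362262620784874680+802355904438462660=5149507353856958820
r27: T_27,9=9×11201516780955125625+5749622251945664950=106563273280541795575; T_27,10=10×13199555372846848005+11201516780955125625=143197070509423605675; T_27,11=11×10029078340998476760+13199555372846848005=123519417123830092365; T_27,12=12×5149507353856958820+10029078340998476760=71823166587281982600
r28: T_28,10=10×143197070509423605675+106563273280541795575=1538533978374777852325; T_28,11=11×123519417123830092365+143197070509423605675=1501910658871554621690; T_28,12=12×71823166587281982600+123519417123830092365=985397416171213883565
r29: T_29,11=11×1501910658871554621690+1538533978374777852325=18059551225961878690915; T_29,12=12×985397416171213883565+1501910658871554621690=13326679652926121224470
Read S(29,11) = 18059551225961878690915, S(29,12) = 13326679652926121224470.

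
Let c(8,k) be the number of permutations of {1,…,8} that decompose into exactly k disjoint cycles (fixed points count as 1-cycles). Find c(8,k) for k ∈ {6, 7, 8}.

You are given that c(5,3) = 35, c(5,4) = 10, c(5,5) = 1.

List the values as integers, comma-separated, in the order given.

@6  (6,4):10·5+35→85, (6,5):1·5+10→15, (6,6):0·5+1→1
@7  (7,5):15·6+85→175, (7,6):1·6+15→21, (7,7):0·6+1→1
@8  (8,6):21·7+175→322, (8,7):1·7+21→28, (8,8):0·7+1→1
Read c(8,6) = 322, c(8,7) = 28, c(8,8) = 1.

322, 28, 1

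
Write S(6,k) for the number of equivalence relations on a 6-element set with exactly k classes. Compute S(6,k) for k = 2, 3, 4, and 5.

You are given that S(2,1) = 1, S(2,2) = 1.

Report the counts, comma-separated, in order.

31, 90, 65, 15

@3  (3,1):1·1+0→1, (3,2):1·2+1→3, (3,3):0·3+1→1
@4  (4,1):1·1+0→1, (4,2):3·2+1→7, (4,3):1·3+3→6, (4,4):0·4+1→1
@5  (5,1):1·1+0→1, (5,2):7·2+1→15, (5,3):6·3+7→25, (5,4):1·4+6→10, (5,5):0·5+1→1
@6  (6,2):15·2+1→31, (6,3):25·3+15→90, (6,4):10·4+25→65, (6,5):1·5+10→15
Read S(6,2) = 31, S(6,3) = 90, S(6,4) = 65, S(6,5) = 15.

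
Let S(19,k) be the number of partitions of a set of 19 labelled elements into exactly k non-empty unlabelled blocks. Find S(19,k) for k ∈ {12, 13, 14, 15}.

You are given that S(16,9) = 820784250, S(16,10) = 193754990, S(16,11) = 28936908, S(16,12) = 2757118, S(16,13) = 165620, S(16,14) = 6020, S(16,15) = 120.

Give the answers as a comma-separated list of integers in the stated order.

[17] T[17,10]:10*193754990+820784250=2758334150 · T[17,11]:11*28936908+193754990=512060978 · T[17,12]:12*2757118+28936908=62022324 · T[17,13]:13*165620+2757118=4910178 · T[17,14]:14*6020+165620=249900 · T[17,15]:15*120+6020=7820
[18] T[18,11]:11*512060978+2758334150=8391004908 · T[18,12]:12*62022324+512060978=1256328866 · T[18,13]:13*4910178+62022324=125854638 · T[18,14]:14*249900+4910178=8408778 · T[18,15]:15*7820+249900=367200
[19] T[19,12]:12*1256328866+8391004908=23466951300 · T[19,13]:13*125854638+1256328866=2892439160 · T[19,14]:14*8408778+125854638=243577530 · T[19,15]:15*367200+8408778=13916778
Read S(19,12) = 23466951300, S(19,13) = 2892439160, S(19,14) = 243577530, S(19,15) = 13916778.

23466951300, 2892439160, 243577530, 13916778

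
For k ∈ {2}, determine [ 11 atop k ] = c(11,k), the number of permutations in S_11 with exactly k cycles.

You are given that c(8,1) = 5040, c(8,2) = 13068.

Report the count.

[9] T[9,1]:8*5040+0=40320 · T[9,2]:8*13068+5040=109584
[10] T[10,1]:9*40320+0=362880 · T[10,2]:9*109584+40320=1026576
[11] T[11,2]:10*1026576+362880=10628640
Read c(11,2) = 10628640.

10628640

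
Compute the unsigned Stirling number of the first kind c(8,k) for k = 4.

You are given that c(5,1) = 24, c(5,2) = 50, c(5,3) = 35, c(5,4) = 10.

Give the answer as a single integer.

r6: T_6,2=5×50+24=274; T_6,3=5×35+50=225; T_6,4=5×10+35=85
r7: T_7,3=6×225+274=1624; T_7,4=6×85+225=735
r8: T_8,4=7×735+1624=6769
Read c(8,4) = 6769.

6769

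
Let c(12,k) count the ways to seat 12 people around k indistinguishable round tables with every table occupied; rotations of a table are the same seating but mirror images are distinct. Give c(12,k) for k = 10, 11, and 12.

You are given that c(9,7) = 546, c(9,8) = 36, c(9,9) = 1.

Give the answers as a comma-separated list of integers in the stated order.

r10: T_10,8=9×36+546=870; T_10,9=9×1+36=45; T_10,10=9×0+1=1
r11: T_11,9=10×45+870=1320; T_11,10=10×1+45=55; T_11,11=10×0+1=1
r12: T_12,10=11×55+1320=1925; T_12,11=11×1+55=66; T_12,12=11×0+1=1
Read c(12,10) = 1925, c(12,11) = 66, c(12,12) = 1.

1925, 66, 1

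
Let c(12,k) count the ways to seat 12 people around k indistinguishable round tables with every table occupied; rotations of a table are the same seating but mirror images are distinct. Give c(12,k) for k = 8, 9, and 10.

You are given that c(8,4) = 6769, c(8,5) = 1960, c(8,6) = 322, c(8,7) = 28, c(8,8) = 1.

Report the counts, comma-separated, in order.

@9  (9,5):1960·8+6769→22449, (9,6):322·8+1960→4536, (9,7):28·8+322→546, (9,8):1·8+28→36, (9,9):0·8+1→1
@10  (10,6):4536·9+22449→63273, (10,7):546·9+4536→9450, (10,8):36·9+546→870, (10,9):1·9+36→45, (10,10):0·9+1→1
@11  (11,7):9450·10+63273→157773, (11,8):870·10+9450→18150, (11,9):45·10+870→1320, (11,10):1·10+45→55
@12  (12,8):18150·11+157773→357423, (12,9):1320·11+18150→32670, (12,10):55·11+1320→1925
Read c(12,8) = 357423, c(12,9) = 32670, c(12,10) = 1925.

357423, 32670, 1925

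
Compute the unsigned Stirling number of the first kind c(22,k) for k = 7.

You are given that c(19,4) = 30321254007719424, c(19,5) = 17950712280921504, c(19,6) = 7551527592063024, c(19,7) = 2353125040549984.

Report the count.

[20] T[20,5]:19*17950712280921504+30321254007719424=371384787345228000 · T[20,6]:19*7551527592063024+17950712280921504=161429736530118960 · T[20,7]:19*2353125040549984+7551527592063024=52260903362512720
[21] T[21,6]:20*161429736530118960+371384787345228000=3599979517947607200 · T[21,7]:20*52260903362512720+161429736530118960=1206647803780373360
[22] T[22,7]:21*1206647803780373360+3599979517947607200=28939583397335447760
Read c(22,7) = 28939583397335447760.

28939583397335447760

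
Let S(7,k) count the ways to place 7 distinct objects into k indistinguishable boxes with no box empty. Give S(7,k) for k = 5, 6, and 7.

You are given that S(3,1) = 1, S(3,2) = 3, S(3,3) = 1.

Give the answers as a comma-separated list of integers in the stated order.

140, 21, 1

r4: T_4,2=2×3+1=7; T_4,3=3×1+3=6; T_4,4=4×0+1=1
r5: T_5,3=3×6+7=25; T_5,4=4×1+6=10; T_5,5=5×0+1=1
r6: T_6,4=4×10+25=65; T_6,5=5×1+10=15; T_6,6=6×0+1=1
r7: T_7,5=5×15+65=140; T_7,6=6×1+15=21; T_7,7=7×0+1=1
Read S(7,5) = 140, S(7,6) = 21, S(7,7) = 1.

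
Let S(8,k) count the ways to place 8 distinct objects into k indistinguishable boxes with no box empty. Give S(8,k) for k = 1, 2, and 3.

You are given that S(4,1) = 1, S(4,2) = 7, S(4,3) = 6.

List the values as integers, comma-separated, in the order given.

i=5: T(5,1)=0+1·1=1 | T(5,2)=1+2·7=15 | T(5,3)=7+3·6=25
i=6: T(6,1)=0+1·1=1 | T(6,2)=1+2·15=31 | T(6,3)=15+3·25=90
i=7: T(7,1)=0+1·1=1 | T(7,2)=1+2·31=63 | T(7,3)=31+3·90=301
i=8: T(8,1)=0+1·1=1 | T(8,2)=1+2·63=127 | T(8,3)=63+3·301=966
Read S(8,1) = 1, S(8,2) = 127, S(8,3) = 966.

1, 127, 966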